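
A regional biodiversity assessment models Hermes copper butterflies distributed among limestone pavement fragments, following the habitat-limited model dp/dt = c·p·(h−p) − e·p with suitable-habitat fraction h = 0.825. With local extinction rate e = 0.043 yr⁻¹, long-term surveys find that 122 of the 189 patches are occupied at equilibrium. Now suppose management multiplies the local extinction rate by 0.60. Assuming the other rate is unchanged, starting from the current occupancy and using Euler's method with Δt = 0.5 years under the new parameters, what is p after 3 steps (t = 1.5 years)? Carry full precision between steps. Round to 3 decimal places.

0.661

Observed p* = 122/189 = 0.64550.
Balance c(h−p*) = e gives c = e/(0.825 − 0.64550) = 0.043/0.17950 = 0.23956.
Starting from p₀ = 0.64550; update p ← p + (dp/dt)·Δt with the new parameters.
p: 0.64550 → 0.65105  (Δp = +0.00555)
p: 0.65105 → 0.65622  (Δp = +0.00517)
p: 0.65622 → 0.66102  (Δp = +0.00480)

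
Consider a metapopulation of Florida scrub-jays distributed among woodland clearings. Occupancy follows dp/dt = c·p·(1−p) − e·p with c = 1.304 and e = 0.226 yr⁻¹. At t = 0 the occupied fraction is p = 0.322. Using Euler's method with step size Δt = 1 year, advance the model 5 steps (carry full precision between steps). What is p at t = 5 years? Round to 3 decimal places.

Update rule: p ← p + [c·p·(1−p) − e·p]·Δt with Δt = 1.
t = 1: p = 0.32200 + (+0.21191) = 0.53391
t = 2: p = 0.53391 + (+0.20384) = 0.73775
t = 3: p = 0.73775 + (+0.08556) = 0.82331
t = 4: p = 0.82331 + (+0.00363) = 0.82694
t = 5: p = 0.82694 + (-0.00027) = 0.82667

0.827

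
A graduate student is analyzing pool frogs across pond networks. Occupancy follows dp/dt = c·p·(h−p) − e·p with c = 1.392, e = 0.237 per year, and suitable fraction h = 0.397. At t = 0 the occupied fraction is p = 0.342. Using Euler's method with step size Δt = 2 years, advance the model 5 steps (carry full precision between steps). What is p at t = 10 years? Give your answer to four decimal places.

0.2268

Update rule: p ← p + [c·p·(h−p) − e·p]·Δt with Δt = 2.
step 1: Δp = -0.10974, p = 0.23226
step 2: Δp = -0.00357, p = 0.22869
step 3: Δp = -0.00124, p = 0.22745
step 4: Δp = -0.00045, p = 0.22700
step 5: Δp = -0.00016, p = 0.22684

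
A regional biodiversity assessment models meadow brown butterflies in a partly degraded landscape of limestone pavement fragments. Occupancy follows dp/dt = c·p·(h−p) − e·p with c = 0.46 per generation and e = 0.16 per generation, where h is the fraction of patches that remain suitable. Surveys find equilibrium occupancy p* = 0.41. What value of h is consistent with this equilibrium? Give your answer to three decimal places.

0.758

At equilibrium c(h−p*) = e, so h = p* + e/c.
h = 0.41 + 0.16/0.46 = 0.41 + 0.3478 = 0.7578.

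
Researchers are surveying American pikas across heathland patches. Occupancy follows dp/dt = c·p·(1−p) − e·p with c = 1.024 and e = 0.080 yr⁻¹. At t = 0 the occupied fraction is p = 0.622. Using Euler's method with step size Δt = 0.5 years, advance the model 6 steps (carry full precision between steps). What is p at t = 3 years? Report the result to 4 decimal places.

0.9089

Update rule: p ← p + [c·p·(1−p) − e·p]·Δt with Δt = 0.5.
t = 0.5: p = 0.62200 + (+0.09550) = 0.71750
t = 1: p = 0.71750 + (+0.07508) = 0.79258
t = 1.5: p = 0.79258 + (+0.05247) = 0.84505
t = 2: p = 0.84505 + (+0.03324) = 0.87829
t = 2.5: p = 0.87829 + (+0.01960) = 0.89789
t = 3: p = 0.89789 + (+0.01103) = 0.90892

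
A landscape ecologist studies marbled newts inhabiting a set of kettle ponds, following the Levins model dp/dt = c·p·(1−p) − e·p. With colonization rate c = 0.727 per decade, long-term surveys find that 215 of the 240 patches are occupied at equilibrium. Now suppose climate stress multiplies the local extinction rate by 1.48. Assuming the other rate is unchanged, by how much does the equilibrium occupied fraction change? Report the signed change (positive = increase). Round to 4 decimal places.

Observed p* = 215/240 = 0.89583.
Balance c(1−p*) = e gives e = 0.727×(1 − 0.89583) = 0.07573.
New p* = 1 − e/c = 1 − 0.11208/0.72700 = 0.84583.
Δp* = 0.84583 − 0.89583 = -0.05000.

-0.0500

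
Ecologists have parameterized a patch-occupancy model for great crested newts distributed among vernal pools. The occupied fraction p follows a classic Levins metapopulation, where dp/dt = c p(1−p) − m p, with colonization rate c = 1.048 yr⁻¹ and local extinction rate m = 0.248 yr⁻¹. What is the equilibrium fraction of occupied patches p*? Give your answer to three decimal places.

0.763

At equilibrium, colonization balances extinction: c·p*·(1−p*) = m·p*.
So p* = 1 − m/c = 1 − 0.248/1.048 = 1 − 0.2366 = 0.7634.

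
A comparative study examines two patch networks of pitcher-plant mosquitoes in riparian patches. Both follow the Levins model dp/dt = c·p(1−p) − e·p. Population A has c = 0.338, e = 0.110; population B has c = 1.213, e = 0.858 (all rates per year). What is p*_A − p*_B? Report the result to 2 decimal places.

0.38

A: p*_A = 1 − 0.110/0.338 = 0.6746.
B: p*_B = 1 − 0.858/1.213 = 0.2927.
p*_A − p*_B = 0.6746 − 0.2927 = 0.3819.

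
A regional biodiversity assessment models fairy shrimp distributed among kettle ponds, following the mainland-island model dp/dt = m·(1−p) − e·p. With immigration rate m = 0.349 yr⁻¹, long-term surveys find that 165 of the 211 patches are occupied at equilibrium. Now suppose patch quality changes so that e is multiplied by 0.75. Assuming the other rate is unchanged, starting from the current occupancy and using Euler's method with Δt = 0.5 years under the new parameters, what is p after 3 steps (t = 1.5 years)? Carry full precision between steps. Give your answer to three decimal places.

Observed p* = 165/211 = 0.78199.
Balance m(1−p*) = e·p* gives e = m(1−p*)/p* = 0.349×0.21801/0.78199 = 0.09730.
Starting from p₀ = 0.78199; update p ← p + (dp/dt)·Δt with the new parameters.
step 1: Δp = +0.00951, p = 0.79150
step 2: Δp = +0.00750, p = 0.79901
step 3: Δp = +0.00592, p = 0.80493

0.805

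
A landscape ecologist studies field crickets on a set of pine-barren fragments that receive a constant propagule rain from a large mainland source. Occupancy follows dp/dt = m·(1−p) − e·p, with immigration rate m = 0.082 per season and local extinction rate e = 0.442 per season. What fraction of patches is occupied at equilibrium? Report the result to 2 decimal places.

0.16

Setting dp/dt = 0: m − m·p* = e·p*, so m = (m+e)·p*.
p* = m/(m+e) = 0.082/(0.082+0.442) = 0.082/0.5240 = 0.1565.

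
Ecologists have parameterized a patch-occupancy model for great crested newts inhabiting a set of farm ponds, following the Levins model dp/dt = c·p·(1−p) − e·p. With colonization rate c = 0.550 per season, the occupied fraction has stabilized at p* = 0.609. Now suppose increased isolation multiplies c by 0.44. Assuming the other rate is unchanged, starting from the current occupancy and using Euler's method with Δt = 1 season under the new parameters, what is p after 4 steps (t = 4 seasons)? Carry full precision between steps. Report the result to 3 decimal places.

Balance c(1−p*) = e gives e = 0.550×(1 − 0.60900) = 0.21505.
Starting from p₀ = 0.60900; update p ← p + (dp/dt)·Δt with the new parameters.
step 1: Δp = -0.07334, p = 0.53566
step 2: Δp = -0.05500, p = 0.48066
step 3: Δp = -0.04296, p = 0.43770
step 4: Δp = -0.03457, p = 0.40313

0.403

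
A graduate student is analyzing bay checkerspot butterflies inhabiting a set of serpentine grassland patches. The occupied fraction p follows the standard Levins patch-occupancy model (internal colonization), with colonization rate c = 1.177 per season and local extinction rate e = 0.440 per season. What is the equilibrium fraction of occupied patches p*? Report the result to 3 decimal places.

At equilibrium, colonization balances extinction: c·p*·(1−p*) = e·p*.
So p* = 1 − e/c = 1 − 0.440/1.177 = 1 − 0.3738 = 0.6262.

0.626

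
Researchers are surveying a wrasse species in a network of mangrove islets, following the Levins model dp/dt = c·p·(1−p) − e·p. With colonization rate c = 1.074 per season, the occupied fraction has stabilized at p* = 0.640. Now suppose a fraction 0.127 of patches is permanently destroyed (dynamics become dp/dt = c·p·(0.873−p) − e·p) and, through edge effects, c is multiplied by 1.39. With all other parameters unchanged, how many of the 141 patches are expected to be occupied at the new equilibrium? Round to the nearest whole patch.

Balance c(1−p*) = e gives e = 1.074×(1 − 0.64000) = 0.38664.
New p* = 0.873 − e/c = 0.873 − 0.38664/1.49286 = 0.61401.
Expected occupied = 141 × 0.61401 = 86.58 ≈ 87.

87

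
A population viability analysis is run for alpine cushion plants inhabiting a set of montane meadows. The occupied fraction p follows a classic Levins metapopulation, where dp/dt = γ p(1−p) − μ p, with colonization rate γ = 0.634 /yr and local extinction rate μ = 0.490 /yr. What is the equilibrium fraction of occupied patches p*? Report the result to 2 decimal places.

0.23

At equilibrium, colonization balances extinction: γ·p*·(1−p*) = μ·p*.
So p* = 1 − μ/γ = 1 − 0.490/0.634 = 1 − 0.7729 = 0.2271.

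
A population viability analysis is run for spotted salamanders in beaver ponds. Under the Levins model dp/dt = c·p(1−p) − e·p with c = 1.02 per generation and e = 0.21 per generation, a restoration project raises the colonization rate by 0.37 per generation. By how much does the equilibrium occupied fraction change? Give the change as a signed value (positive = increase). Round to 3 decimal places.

Before: p* = 1 − 0.21/1.02 = 0.7941.
After the change, c = 1.39, e = 0.21, so p* = 1 − 0.21/1.39 = 0.8489.
Δp* = 0.8489 − 0.7941 = +0.0548.

0.055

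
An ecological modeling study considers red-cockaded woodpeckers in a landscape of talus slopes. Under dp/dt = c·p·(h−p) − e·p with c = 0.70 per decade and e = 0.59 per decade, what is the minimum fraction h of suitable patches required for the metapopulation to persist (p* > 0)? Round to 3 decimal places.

p* = h − e/c is positive only when h > e/c.
h_min = e/c = 0.59/0.70 = 0.8429.

0.843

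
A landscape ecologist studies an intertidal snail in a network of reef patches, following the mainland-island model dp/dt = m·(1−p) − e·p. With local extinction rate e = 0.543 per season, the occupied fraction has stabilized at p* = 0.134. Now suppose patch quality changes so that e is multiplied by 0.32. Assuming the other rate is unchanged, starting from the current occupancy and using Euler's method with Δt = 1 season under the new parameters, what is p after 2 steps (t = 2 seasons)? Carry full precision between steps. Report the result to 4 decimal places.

Balance m(1−p*) = e·p* gives m = e·p*/(1−p*) = 0.543×0.13400/0.86600 = 0.08402.
Starting from p₀ = 0.13400; update p ← p + (dp/dt)·Δt with the new parameters.
p: 0.13400 → 0.18348  (Δp = +0.04948)
p: 0.18348 → 0.22020  (Δp = +0.03672)

0.2202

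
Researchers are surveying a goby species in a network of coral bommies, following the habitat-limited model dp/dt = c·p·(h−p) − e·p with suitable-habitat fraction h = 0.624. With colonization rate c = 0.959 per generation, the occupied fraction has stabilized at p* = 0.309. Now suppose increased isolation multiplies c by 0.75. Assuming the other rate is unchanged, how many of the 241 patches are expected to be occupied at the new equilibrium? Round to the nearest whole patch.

Balance c(h−p*) = e gives e = 0.959×(0.624 − 0.30900) = 0.30208.
New p* = 0.624 − e/c = 0.624 − 0.30208/0.71925 = 0.20401.
Expected occupied = 241 × 0.20401 = 49.17 ≈ 49.

49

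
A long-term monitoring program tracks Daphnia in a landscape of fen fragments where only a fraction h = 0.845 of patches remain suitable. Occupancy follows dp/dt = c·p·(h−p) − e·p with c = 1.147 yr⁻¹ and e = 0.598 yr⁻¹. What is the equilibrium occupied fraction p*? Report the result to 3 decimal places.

Setting dp/dt = 0 and dividing by p* gives c·(h−p*) = e.
So p* = h − e/c = 0.845 − 0.598/1.147 = 0.845 − 0.5214 = 0.3236.

0.324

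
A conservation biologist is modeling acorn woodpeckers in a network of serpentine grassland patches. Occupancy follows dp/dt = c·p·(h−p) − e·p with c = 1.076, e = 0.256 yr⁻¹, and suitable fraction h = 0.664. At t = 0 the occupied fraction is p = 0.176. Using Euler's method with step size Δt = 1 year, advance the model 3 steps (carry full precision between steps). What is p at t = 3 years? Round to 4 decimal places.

0.3172

Update rule: p ← p + [c·p·(h−p) − e·p]·Δt with Δt = 1.
t = 1: p = 0.17600 + (+0.04736) = 0.22336
t = 2: p = 0.22336 + (+0.04872) = 0.27208
t = 3: p = 0.27208 + (+0.04509) = 0.31717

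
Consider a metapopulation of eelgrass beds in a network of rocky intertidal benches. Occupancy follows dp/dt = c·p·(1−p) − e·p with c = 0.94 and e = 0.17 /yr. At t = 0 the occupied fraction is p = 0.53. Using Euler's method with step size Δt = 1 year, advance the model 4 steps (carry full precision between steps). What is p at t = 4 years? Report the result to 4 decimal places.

0.8155

Update rule: p ← p + [c·p·(1−p) − e·p]·Δt with Δt = 1.
t = 1: p = 0.53000 + (+0.14405) = 0.67405
t = 2: p = 0.67405 + (+0.09193) = 0.76599
t = 3: p = 0.76599 + (+0.03828) = 0.80427
t = 4: p = 0.80427 + (+0.01125) = 0.81552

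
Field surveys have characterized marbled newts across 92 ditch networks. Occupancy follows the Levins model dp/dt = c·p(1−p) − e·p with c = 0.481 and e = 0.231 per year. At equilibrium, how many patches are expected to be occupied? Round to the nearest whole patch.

48

p* = 1 − e/c = 1 − 0.231/0.481 = 0.5198.
Expected occupied patches = N × p* = 92 × 0.5198 = 47.82 ≈ 48.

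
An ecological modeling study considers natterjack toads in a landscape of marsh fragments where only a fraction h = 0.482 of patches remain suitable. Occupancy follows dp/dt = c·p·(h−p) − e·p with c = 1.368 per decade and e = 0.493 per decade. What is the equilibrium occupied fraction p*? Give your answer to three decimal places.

Setting dp/dt = 0 and dividing by p* gives c·(h−p*) = e.
So p* = h − e/c = 0.482 − 0.493/1.368 = 0.482 − 0.3604 = 0.1216.

0.122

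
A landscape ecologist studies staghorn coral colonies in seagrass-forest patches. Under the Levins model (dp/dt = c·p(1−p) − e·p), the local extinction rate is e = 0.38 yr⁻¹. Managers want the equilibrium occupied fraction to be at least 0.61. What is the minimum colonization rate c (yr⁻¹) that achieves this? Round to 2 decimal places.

p* = 1 − e/c ≥ 0.61 requires e/c ≤ 0.3900, i.e. c ≥ e/0.3900.
c_min = 0.38/0.3900 = 0.9744.

0.97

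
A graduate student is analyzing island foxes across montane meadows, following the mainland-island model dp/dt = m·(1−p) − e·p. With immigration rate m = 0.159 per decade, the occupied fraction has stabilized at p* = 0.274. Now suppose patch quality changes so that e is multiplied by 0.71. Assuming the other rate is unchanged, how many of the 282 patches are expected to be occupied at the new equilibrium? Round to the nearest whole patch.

98

Balance m(1−p*) = e·p* gives e = m(1−p*)/p* = 0.159×0.72600/0.27400 = 0.42129.
New p* = m/(m+e) = 0.15900/(0.15900+0.29912) = 0.34707.
Expected occupied = 282 × 0.34707 = 97.87 ≈ 98.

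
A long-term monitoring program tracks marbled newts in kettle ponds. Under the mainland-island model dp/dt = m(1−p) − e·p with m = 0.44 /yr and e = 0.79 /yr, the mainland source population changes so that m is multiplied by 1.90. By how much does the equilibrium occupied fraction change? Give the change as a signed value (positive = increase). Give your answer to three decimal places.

Before: p* = 0.44/(0.44+0.79) = 0.3577.
After: m = 0.836, e = 0.79; p* = 0.836/1.6260 = 0.5141.
Δp* = 0.5141 − 0.3577 = +0.1564.

0.156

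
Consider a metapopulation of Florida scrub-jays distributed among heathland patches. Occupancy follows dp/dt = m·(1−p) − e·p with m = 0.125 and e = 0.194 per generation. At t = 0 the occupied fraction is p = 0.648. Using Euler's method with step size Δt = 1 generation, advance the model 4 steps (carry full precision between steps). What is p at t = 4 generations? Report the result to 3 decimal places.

Update rule: p ← p + [m·(1−p) − e·p]·Δt with Δt = 1.
t = 1: p = 0.64800 + (-0.08171) = 0.56629
t = 2: p = 0.56629 + (-0.05565) = 0.51064
t = 3: p = 0.51064 + (-0.03789) = 0.47275
t = 4: p = 0.47275 + (-0.02581) = 0.44694

0.447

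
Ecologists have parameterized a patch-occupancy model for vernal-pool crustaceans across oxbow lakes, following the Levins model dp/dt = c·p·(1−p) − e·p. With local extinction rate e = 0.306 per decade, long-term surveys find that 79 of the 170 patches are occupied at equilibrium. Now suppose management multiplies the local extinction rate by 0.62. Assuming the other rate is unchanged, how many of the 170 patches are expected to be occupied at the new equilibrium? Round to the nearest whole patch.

Observed p* = 79/170 = 0.46471.
Balance c(1−p*) = e gives c = e/(1 − 0.46471) = 0.306/0.53529 = 0.57165.
New p* = 1 − e/c = 1 − 0.18972/0.57165 = 0.66812.
Expected occupied = 170 × 0.66812 = 113.58 ≈ 114.

114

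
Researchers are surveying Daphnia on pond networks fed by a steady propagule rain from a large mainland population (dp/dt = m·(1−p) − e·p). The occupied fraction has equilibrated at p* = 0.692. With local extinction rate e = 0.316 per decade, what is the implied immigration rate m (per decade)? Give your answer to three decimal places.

At equilibrium m(1−p*) = e·p*, so m = e·p*/(1−p*).
m = 0.316 × 0.692 / 0.3080 = 0.2187/0.3080 = 0.7100.

0.710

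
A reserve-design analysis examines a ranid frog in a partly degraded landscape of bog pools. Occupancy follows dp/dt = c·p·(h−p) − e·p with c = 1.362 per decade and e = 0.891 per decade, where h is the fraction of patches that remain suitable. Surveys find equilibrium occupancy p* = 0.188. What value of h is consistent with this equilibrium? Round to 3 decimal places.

0.842

At equilibrium c(h−p*) = e, so h = p* + e/c.
h = 0.188 + 0.891/1.362 = 0.188 + 0.6542 = 0.8422.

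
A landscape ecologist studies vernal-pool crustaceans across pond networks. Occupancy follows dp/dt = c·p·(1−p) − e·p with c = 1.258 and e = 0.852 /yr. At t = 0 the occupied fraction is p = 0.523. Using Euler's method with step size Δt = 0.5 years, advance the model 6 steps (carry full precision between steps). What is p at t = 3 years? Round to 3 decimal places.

Update rule: p ← p + [c·p·(1−p) − e·p]·Δt with Δt = 0.5.
  1  |  dp/dt·Δt = -0.065881  |  p_1 = 0.457119
  2  |  dp/dt·Δt = -0.038639  |  p_2 = 0.418480
  3  |  dp/dt·Δt = -0.025202  |  p_3 = 0.393277
  4  |  dp/dt·Δt = -0.017450  |  p_4 = 0.375827
  5  |  dp/dt·Δt = -0.012551  |  p_5 = 0.363276
  6  |  dp/dt·Δt = -0.009264  |  p_6 = 0.354012

0.354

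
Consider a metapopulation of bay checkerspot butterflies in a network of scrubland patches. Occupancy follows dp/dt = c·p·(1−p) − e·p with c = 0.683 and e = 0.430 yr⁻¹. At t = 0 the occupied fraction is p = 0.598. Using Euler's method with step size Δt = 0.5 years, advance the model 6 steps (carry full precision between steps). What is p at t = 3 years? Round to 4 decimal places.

Update rule: p ← p + [c·p·(1−p) − e·p]·Δt with Δt = 0.5.
p: 0.59800 → 0.55153  (Δp = -0.04647)
p: 0.55153 → 0.51742  (Δp = -0.03411)
p: 0.51742 → 0.49144  (Δp = -0.02597)
p: 0.49144 → 0.47113  (Δp = -0.02031)
p: 0.47113 → 0.45493  (Δp = -0.01620)
p: 0.45493 → 0.44180  (Δp = -0.01313)

0.4418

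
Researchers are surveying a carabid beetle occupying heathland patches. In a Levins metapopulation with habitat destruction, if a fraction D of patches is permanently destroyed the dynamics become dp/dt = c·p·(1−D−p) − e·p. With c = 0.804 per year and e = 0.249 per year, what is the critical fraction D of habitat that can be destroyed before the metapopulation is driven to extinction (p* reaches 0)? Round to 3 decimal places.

0.690

The nontrivial equilibrium is p* = (1−D) − e/c; extinction occurs when this hits zero.
So D_crit = 1 − e/c = 1 − 0.249/0.804 = 1 − 0.3097 = 0.6903.
Note this equals the original equilibrium occupancy — the Levins extinction-debt result.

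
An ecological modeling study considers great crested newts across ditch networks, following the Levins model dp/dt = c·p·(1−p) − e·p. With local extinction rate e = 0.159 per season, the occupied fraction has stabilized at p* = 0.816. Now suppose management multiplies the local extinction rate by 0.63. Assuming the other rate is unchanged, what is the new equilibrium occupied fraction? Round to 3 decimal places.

0.884

Balance c(1−p*) = e gives c = e/(1 − 0.81600) = 0.159/0.18400 = 0.86413.
New p* = 1 − e/c = 1 − 0.10017/0.86413 = 0.88408.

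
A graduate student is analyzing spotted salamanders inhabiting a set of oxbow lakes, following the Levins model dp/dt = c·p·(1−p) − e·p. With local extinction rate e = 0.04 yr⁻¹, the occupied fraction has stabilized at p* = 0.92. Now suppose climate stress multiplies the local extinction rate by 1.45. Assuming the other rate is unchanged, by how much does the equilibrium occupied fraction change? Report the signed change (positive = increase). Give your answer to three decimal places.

-0.036

Balance c(1−p*) = e gives c = e/(1 − 0.92000) = 0.04/0.08000 = 0.50000.
New p* = 1 − e/c = 1 − 0.05800/0.50000 = 0.88400.
Δp* = 0.88400 − 0.92000 = -0.03600.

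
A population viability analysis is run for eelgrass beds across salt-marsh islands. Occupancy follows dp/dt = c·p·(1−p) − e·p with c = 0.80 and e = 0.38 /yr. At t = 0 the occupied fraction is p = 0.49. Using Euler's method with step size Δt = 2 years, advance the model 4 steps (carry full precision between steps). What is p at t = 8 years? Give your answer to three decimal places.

Update rule: p ← p + [c·p·(1−p) − e·p]·Δt with Δt = 2.
step 1: Δp = +0.02744, p = 0.51744
step 2: Δp = +0.00626, p = 0.52370
step 3: Δp = +0.00109, p = 0.52479
step 4: Δp = +0.00018, p = 0.52497

0.525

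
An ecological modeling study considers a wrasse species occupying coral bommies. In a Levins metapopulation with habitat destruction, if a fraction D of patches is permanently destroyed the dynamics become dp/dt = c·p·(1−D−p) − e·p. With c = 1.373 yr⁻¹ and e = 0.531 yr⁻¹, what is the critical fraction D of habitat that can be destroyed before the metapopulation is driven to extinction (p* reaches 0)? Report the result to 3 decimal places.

0.613

The nontrivial equilibrium is p* = (1−D) − e/c; extinction occurs when this hits zero.
So D_crit = 1 − e/c = 1 − 0.531/1.373 = 1 − 0.3867 = 0.6133.
This equals the undisturbed p*, a classic result of Lande's extension.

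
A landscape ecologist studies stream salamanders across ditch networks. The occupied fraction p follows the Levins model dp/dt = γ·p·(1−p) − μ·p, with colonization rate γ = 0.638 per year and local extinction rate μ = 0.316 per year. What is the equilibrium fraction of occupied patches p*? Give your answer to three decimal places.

Setting dp/dt = 0 and dividing through by p* gives γ·(1−p*) = μ.
So p* = 1 − μ/γ = 1 − 0.316/0.638 = 1 − 0.4953 = 0.5047.

0.505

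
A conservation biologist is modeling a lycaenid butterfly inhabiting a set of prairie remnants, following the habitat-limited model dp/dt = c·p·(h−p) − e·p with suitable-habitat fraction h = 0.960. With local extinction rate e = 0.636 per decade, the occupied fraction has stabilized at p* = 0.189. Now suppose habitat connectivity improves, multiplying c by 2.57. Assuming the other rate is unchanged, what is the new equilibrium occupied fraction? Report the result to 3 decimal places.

0.660

Balance c(h−p*) = e gives c = e/(0.96 − 0.18900) = 0.636/0.77100 = 0.82490.
New p* = 0.96 − e/c = 0.96 − 0.63600/2.11999 = 0.66000.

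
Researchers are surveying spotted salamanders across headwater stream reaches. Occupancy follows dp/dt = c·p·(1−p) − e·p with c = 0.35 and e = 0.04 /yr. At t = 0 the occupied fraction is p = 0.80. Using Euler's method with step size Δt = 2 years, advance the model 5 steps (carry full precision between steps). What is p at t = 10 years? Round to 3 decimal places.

0.885

Update rule: p ← p + [c·p·(1−p) − e·p]·Δt with Δt = 2.
t = 2: p = 0.80000 + (+0.04800) = 0.84800
t = 4: p = 0.84800 + (+0.02239) = 0.87039
t = 6: p = 0.87039 + (+0.00934) = 0.87973
t = 8: p = 0.87973 + (+0.00369) = 0.88341
t = 10: p = 0.88341 + (+0.00142) = 0.88484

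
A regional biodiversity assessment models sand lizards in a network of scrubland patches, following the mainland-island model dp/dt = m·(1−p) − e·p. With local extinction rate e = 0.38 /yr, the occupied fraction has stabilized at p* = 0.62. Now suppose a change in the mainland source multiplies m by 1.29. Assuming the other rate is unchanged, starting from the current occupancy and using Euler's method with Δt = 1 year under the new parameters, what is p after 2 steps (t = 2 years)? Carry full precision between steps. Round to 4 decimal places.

Balance m(1−p*) = e·p* gives m = e·p*/(1−p*) = 0.38×0.62000/0.38000 = 0.62000.
Starting from p₀ = 0.62000; update p ← p + (dp/dt)·Δt with the new parameters.
p: 0.62000 → 0.68832  (Δp = +0.06832)
p: 0.68832 → 0.67604  (Δp = -0.01228)

0.6760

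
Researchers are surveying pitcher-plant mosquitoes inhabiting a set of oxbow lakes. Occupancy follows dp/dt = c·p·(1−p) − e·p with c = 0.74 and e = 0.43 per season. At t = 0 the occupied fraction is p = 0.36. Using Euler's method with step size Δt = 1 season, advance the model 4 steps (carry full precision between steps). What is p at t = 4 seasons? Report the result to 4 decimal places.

0.4032

Update rule: p ← p + [c·p·(1−p) − e·p]·Δt with Δt = 1.
p: 0.36000 → 0.37570  (Δp = +0.01570)
p: 0.37570 → 0.38771  (Δp = +0.01202)
p: 0.38771 → 0.39667  (Δp = +0.00895)
p: 0.39667 → 0.40320  (Δp = +0.00653)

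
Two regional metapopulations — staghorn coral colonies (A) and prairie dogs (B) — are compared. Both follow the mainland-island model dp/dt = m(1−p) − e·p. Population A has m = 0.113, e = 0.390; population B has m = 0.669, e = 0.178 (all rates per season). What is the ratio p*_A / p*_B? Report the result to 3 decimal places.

0.284

A: p*_A = m/(m+e) = 0.113/0.5030 = 0.2247.
B: p*_B = 0.669/0.8470 = 0.7898.
p*_A / p*_B = 0.2247/0.7898 = 0.2844.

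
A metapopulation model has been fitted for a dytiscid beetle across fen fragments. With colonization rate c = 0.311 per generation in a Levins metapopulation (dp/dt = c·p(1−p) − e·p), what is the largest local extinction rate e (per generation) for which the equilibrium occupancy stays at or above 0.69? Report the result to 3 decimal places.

1 − e/c ≥ 0.69 ⇒ e ≤ c(1 − 0.69) = 0.311 × 0.3100.
e_max = 0.0964.

0.096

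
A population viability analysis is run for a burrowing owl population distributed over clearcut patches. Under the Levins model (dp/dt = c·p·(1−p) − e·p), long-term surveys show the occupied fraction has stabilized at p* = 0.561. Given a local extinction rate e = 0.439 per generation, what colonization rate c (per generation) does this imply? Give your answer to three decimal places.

1.000

At equilibrium c(1−p*) = e, so c = e/(1−p*).
c = 0.439/(1 − 0.561) = 0.439/0.4390 = 1.0000.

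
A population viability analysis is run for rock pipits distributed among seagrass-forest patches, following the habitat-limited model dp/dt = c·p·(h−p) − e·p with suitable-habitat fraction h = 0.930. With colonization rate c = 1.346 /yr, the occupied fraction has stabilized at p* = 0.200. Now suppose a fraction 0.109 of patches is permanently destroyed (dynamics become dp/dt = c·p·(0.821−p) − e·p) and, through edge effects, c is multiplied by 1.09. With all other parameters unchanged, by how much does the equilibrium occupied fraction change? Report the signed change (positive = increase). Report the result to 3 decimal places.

-0.049

Balance c(h−p*) = e gives e = 1.346×(0.93 − 0.20000) = 0.98258.
New p* = 0.821 − e/c = 0.821 − 0.98258/1.46714 = 0.15128.
Δp* = 0.15128 − 0.20000 = -0.04872.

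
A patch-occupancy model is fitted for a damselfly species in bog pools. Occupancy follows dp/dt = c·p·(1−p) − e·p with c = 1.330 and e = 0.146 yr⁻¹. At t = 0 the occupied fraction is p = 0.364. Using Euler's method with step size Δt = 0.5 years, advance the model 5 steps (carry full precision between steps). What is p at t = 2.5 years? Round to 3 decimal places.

0.853

Update rule: p ← p + [c·p·(1−p) − e·p]·Δt with Δt = 0.5.
t = 0.5: p = 0.36400 + (+0.12738) = 0.49138
t = 1: p = 0.49138 + (+0.13033) = 0.62171
t = 1.5: p = 0.62171 + (+0.11101) = 0.73272
t = 2: p = 0.73272 + (+0.07674) = 0.80947
t = 2.5: p = 0.80947 + (+0.04347) = 0.85294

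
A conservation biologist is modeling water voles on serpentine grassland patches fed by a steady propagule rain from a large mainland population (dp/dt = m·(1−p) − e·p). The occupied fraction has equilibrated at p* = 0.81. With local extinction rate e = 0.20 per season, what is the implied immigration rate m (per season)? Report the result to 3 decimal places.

At equilibrium m(1−p*) = e·p*, so m = e·p*/(1−p*).
m = 0.20 × 0.81 / 0.1900 = 0.1620/0.1900 = 0.8526.

0.853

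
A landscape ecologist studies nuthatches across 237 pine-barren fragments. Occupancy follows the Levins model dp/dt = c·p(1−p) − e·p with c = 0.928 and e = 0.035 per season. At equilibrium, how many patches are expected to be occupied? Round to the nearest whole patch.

p* = 1 − e/c = 1 − 0.035/0.928 = 0.9623.
Expected occupied patches = N × p* = 237 × 0.9623 = 228.06 ≈ 228.

228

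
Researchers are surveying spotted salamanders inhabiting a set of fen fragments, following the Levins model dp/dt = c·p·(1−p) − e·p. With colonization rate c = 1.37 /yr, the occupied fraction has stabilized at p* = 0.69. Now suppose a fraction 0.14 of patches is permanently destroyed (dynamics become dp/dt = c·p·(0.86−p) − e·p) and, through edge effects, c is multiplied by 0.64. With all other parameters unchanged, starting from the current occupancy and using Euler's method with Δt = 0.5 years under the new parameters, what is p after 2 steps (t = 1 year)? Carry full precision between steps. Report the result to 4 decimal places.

Balance c(1−p*) = e gives e = 1.37×(1 − 0.69000) = 0.42470.
Starting from p₀ = 0.69000; update p ← p + (dp/dt)·Δt with the new parameters.
p: 0.69000 → 0.59490  (Δp = -0.09510)
p: 0.59490 → 0.53771  (Δp = -0.05719)

0.5377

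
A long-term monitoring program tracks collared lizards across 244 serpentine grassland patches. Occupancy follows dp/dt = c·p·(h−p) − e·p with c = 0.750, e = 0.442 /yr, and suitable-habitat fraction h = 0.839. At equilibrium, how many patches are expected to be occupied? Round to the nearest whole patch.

61

p* = h − e/c = 0.839 − 0.5893 = 0.2497.
Expected occupied patches = N × p* = 244 × 0.2497 = 60.92 ≈ 61.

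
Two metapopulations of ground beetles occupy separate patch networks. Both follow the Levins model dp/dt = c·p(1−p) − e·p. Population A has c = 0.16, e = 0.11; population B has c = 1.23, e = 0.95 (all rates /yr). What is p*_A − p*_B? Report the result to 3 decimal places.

0.085

A: p*_A = 1 − 0.11/0.16 = 0.3125.
B: p*_B = 1 − 0.95/1.23 = 0.2276.
p*_A − p*_B = 0.3125 − 0.2276 = 0.0849.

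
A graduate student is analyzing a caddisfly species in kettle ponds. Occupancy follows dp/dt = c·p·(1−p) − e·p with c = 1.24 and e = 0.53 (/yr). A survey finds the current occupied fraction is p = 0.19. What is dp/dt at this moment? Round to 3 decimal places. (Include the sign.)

0.090

Colonization term: c·p·(1−p) = 1.24×0.19×0.8100 = 0.19084.
Extinction term: e·p = 0.10070.
dp/dt = 0.19084 − 0.10070 = 0.09014.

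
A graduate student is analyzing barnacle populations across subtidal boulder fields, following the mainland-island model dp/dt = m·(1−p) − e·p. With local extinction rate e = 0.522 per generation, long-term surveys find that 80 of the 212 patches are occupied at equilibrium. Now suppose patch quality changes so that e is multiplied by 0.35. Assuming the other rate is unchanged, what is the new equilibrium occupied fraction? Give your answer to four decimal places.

0.6339

Observed p* = 80/212 = 0.37736.
Balance m(1−p*) = e·p* gives m = e·p*/(1−p*) = 0.522×0.37736/0.62264 = 0.31637.
New p* = m/(m+e) = 0.31637/(0.31637+0.18270) = 0.63392.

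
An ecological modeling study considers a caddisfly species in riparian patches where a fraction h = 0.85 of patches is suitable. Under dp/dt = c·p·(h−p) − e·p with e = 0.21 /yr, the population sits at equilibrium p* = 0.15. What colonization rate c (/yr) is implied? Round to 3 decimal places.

At equilibrium c(h−p*) = e, so c = e/(h−p*).
c = 0.21/(0.85 − 0.15) = 0.21/0.7000 = 0.3000.

0.300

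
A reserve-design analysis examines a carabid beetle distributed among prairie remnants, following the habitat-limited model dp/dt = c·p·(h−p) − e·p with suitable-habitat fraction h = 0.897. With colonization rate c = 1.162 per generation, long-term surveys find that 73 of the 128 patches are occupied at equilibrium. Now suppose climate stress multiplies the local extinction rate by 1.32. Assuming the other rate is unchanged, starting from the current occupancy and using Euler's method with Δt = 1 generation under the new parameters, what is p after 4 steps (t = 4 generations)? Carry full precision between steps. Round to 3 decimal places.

Observed p* = 73/128 = 0.57031.
Balance c(h−p*) = e gives e = 1.162×(0.897 − 0.57031) = 0.37961.
Starting from p₀ = 0.57031; update p ← p + (dp/dt)·Δt with the new parameters.
p: 0.57031 → 0.50103  (Δp = -0.06928)
p: 0.50103 → 0.48050  (Δp = -0.02053)
p: 0.48050 → 0.47228  (Δp = -0.00823)
p: 0.47228 → 0.46871  (Δp = -0.00357)

0.469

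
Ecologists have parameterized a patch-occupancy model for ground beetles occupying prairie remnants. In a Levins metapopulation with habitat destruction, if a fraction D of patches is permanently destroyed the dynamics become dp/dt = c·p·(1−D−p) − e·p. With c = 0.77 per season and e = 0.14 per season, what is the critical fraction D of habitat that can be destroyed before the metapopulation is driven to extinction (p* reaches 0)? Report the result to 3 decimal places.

The nontrivial equilibrium is p* = (1−D) − e/c; extinction occurs when this hits zero.
So D_crit = 1 − e/c = 1 − 0.14/0.77 = 1 − 0.1818 = 0.8182.
Note this equals the original equilibrium occupancy — the Levins extinction-debt result.

0.818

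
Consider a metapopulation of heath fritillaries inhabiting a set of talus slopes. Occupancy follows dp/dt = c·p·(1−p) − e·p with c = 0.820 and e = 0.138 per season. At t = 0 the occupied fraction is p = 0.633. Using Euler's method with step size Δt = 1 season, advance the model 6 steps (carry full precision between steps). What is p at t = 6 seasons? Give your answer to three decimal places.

Update rule: p ← p + [c·p·(1−p) − e·p]·Δt with Δt = 1.
t = 1: p = 0.63300 + (+0.10314) = 0.73614
t = 2: p = 0.73614 + (+0.05769) = 0.79383
t = 3: p = 0.79383 + (+0.02466) = 0.81849
t = 4: p = 0.81849 + (+0.00887) = 0.82736
t = 5: p = 0.82736 + (+0.00295) = 0.83031
t = 6: p = 0.83031 + (+0.00095) = 0.83126

0.831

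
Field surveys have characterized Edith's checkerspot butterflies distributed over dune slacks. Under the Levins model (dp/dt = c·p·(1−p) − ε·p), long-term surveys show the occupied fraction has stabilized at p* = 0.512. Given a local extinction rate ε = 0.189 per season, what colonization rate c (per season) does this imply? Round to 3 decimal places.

At equilibrium c(1−p*) = ε, so c = ε/(1−p*).
c = 0.189/(1 − 0.512) = 0.189/0.4880 = 0.3873.

0.387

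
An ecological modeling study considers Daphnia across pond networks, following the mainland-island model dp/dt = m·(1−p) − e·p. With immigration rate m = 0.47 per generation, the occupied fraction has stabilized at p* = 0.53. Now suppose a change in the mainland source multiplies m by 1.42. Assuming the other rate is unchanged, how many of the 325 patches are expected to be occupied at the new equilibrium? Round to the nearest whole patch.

Balance m(1−p*) = e·p* gives e = m(1−p*)/p* = 0.47×0.47000/0.53000 = 0.41679.
New p* = m/(m+e) = 0.66740/(0.66740+0.41679) = 0.61557.
Expected occupied = 325 × 0.61557 = 200.06 ≈ 200.

200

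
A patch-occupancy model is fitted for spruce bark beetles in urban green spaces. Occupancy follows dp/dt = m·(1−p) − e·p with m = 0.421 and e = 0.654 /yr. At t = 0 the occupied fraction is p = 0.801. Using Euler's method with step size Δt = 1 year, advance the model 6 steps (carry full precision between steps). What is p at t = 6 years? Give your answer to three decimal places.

Update rule: p ← p + [m·(1−p) − e·p]·Δt with Δt = 1.
p: 0.80100 → 0.36092  (Δp = -0.44008)
p: 0.36092 → 0.39393  (Δp = +0.03301)
p: 0.39393 → 0.39146  (Δp = -0.00248)
p: 0.39146 → 0.39164  (Δp = +0.00019)
p: 0.39164 → 0.39163  (Δp = -0.00001)
p: 0.39163 → 0.39163  (Δp = +0.00000)

0.392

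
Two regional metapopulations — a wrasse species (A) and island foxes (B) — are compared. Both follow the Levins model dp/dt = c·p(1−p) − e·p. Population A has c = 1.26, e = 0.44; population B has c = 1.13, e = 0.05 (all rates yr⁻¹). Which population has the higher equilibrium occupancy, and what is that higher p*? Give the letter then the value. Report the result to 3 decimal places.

B, 0.956

A: p*_A = 1 − 0.44/1.26 = 0.6508.
B: p*_B = 1 − 0.05/1.13 = 0.9558.
B is higher at 0.9558.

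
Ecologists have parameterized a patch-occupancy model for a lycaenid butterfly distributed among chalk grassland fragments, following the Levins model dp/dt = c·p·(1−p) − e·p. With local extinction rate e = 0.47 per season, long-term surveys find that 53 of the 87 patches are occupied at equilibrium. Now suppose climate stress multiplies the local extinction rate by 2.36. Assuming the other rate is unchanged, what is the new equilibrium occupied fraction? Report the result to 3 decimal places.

0.078

Observed p* = 53/87 = 0.60920.
Balance c(1−p*) = e gives c = e/(1 − 0.60920) = 0.47/0.39080 = 1.20266.
New p* = 1 − e/c = 1 − 1.10920/1.20266 = 0.07771.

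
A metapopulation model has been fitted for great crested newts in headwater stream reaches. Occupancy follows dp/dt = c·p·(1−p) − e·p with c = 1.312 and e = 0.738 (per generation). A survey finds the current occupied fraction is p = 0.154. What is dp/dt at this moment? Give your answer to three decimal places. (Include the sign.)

Colonization term: c·p·(1−p) = 1.312×0.154×0.8460 = 0.17093.
Extinction term: e·p = 0.11365.
dp/dt = 0.17093 − 0.11365 = 0.05728.

0.057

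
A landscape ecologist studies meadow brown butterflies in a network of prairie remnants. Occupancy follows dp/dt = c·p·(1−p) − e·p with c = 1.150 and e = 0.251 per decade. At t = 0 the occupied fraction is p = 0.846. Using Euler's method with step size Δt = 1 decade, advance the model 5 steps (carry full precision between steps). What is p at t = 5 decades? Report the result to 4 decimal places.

0.7817

Update rule: p ← p + [c·p·(1−p) − e·p]·Δt with Δt = 1.
step 1: Δp = -0.06252, p = 0.78348
step 2: Δp = -0.00157, p = 0.78191
step 3: Δp = -0.00016, p = 0.78176
step 4: Δp = -0.00002, p = 0.78174
step 5: Δp = -0.00000, p = 0.78174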